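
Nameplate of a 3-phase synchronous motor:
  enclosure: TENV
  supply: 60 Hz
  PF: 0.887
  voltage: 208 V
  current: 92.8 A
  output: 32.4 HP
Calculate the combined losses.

P_in = √3·V·I·cosφ = 1.732×208×92.8×0.887 = 29654 W
P_out = 32.4×746 = 24170 W
Losses = P_in − P_out = 29654 − 24170 = 5484 W

5.48 kW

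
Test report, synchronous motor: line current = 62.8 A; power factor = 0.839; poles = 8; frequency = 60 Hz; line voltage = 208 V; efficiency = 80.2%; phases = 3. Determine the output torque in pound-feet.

119 lb·ft

P_in = √3·V·I·cosφ = 1.732 × 208 × 62.8 × 0.839 = 18982 W
P_out = η·P_in = 0.802 × 18982 = 15224 W
n = n_s = 120×60/8 = 900 rpm (synchronous)
ω = 2π×900/60 = 94.25 rad/s
τ = P_out/ω = 15224/94.25 = 161.5 N·m
In lb·ft: 161.5/1.356 = 119 lb·ft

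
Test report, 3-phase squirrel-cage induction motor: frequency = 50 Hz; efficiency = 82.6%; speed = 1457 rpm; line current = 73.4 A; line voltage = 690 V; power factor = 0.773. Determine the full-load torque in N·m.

P_in = √3·V·I·cosφ = 1.732 × 690 × 73.4 × 0.773 = 67807 W
P_out = η·P_in = 0.826 × 67807 = 56009 W
n = 1457 rpm
ω = 2π×1457/60 = 152.6 rad/s
τ = P_out/ω = 56009/152.6 = 367 N·m

367 N·m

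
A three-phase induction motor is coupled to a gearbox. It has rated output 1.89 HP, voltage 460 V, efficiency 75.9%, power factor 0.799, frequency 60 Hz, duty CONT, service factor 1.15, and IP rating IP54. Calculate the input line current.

2.92 A

P_out = 1.89 × 746 = 1410 W
P_in = P_out / η = 1410 / 0.759 = 1858 W
I_L = P_in / (√3·V_L·cosφ) = 1858 / (1.732 × 460 × 0.799) = 2.92 A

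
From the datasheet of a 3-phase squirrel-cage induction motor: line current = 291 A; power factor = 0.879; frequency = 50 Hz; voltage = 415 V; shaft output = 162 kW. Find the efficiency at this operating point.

88.1 %

P_out = 162 kW = 162000 W
P_in = √3·V_L·I_L·cosφ = 1.732 × 415 × 291 × 0.879 = 183856 W
η = P_out / P_in = 162000 / 183856 = 0.881 = 88.1%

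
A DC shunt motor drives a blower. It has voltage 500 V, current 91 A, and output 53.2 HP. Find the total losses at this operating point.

P_in = V·I = 500×91 = 45500 W
P_out = 53.2×746 = 39687 W
Losses = P_in − P_out = 45500 − 39687 = 5813 W

5810 W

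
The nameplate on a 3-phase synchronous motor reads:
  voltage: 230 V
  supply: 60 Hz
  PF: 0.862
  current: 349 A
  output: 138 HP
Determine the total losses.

P_in = √3·V·I·cosφ = 1.732×230×349×0.862 = 119842 W
P_out = 138×746 = 102948 W
Losses = P_in − P_out = 119842 − 102948 = 16894 W

16.9 kW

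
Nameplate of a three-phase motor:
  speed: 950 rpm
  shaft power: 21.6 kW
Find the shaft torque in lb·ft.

ω = 2π × 950/60 = 99.48 rad/s
τ = P/ω = 21600/99.48 = 217.1 N·m
In lb·ft: 217.1/1.356 = 160 lb·ft

160 lb·ft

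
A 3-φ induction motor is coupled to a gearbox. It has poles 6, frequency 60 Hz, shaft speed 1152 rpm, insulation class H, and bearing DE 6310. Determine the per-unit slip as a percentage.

n_s = 120f/p = 120×60/6 = 1200 rpm
s = (n_s − n)/n_s = (1200 − 1152)/1200 = 0.0400

4.00 %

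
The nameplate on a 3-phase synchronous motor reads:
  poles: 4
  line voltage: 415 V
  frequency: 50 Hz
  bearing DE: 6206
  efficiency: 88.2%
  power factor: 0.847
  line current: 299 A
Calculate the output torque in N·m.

1020 N·m

P_in = √3·V·I·cosφ = 1.732 × 415 × 299 × 0.847 = 182033 W
P_out = η·P_in = 0.882 × 182033 = 160553 W
n = n_s = 120×50/4 = 1500 rpm (synchronous)
ω = 2π×1500/60 = 157.1 rad/s
τ = P_out/ω = 160553/157.1 = 1020 N·m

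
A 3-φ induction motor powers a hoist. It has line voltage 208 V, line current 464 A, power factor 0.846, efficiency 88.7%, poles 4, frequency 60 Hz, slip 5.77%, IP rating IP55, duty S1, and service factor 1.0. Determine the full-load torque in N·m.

706 N·m

P_in = √3·V·I·cosφ = 1.732 × 208 × 464 × 0.846 = 141416 W
P_out = η·P_in = 0.887 × 141416 = 125436 W
n_s = 120×60/4 = 1800 rpm; n = 1800×(1−0.0577) = 1696 rpm
ω = 2π×1696/60 = 177.6 rad/s
τ = P_out/ω = 125436/177.6 = 706 N·m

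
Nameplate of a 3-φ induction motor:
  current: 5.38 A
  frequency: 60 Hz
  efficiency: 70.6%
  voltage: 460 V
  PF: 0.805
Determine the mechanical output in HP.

P_in = √3·V·I·cosφ = 1.732 × 460 × 5.38 × 0.805 = 3451 W
P_out = η·P_in = 0.706 × 3451 = 2436 W
= 2436/746 = 3.27 HP

3.27 HP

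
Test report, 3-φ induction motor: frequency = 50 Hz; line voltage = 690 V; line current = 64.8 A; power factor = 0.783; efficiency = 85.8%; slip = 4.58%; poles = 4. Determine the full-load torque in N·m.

347 N·m

P_in = √3·V·I·cosφ = 1.732 × 690 × 64.8 × 0.783 = 60636 W
P_out = η·P_in = 0.858 × 60636 = 52026 W
n_s = 120×50/4 = 1500 rpm; n = 1500×(1−0.0458) = 1431 rpm
ω = 2π×1431/60 = 149.9 rad/s
τ = P_out/ω = 52026/149.9 = 347 N·m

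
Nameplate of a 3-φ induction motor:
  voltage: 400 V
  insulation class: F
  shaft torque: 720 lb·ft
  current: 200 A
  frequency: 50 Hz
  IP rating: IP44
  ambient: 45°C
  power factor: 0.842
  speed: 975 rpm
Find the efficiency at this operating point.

τ = 720 lb·ft × 1.356 = 976.3 N·m
ω = 2π × 975/60 = 102.1 rad/s; P_out = τω = 976.3 × 102.1 = 99680 W
P_in = √3·V_L·I_L·cosφ = 1.732 × 400 × 200 × 0.842 = 116668 W
η = P_out / P_in = 99680 / 116668 = 0.854 = 85.4%

85.4 %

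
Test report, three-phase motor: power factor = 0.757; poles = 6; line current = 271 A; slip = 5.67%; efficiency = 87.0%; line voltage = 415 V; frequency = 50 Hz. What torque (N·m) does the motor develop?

1300 N·m

P_in = √3·V·I·cosφ = 1.732 × 415 × 271 × 0.757 = 147456 W
P_out = η·P_in = 0.87 × 147456 = 128287 W
n_s = 120×50/6 = 1000 rpm; n = 1000×(1−0.0567) = 943 rpm
ω = 2π×943/60 = 98.75 rad/s
τ = P_out/ω = 128287/98.75 = 1300 N·m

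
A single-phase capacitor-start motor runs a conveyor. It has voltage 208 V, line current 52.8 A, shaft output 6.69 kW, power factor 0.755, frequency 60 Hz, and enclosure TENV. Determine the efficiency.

80.7 %

P_out = 6.69 kW = 6690 W
P_in = V·I·cosφ = 208 × 52.8 × 0.755 = 8292 W
η = P_out / P_in = 6690 / 8292 = 0.807 = 80.7%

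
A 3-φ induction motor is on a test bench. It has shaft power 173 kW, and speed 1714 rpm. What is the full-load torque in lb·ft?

711 lb·ft

ω = 2π × 1714/60 = 179.5 rad/s
τ = P/ω = 173000/179.5 = 963.8 N·m
In lb·ft: 963.8/1.356 = 711 lb·ft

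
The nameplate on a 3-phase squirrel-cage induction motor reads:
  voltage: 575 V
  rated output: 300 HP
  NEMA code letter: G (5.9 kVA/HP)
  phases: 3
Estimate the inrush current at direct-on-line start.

S_LR = 5.9 × 300 = 1770 kVA
I_LR = S_LR/(√3·V_L) = 1770000/(1.732×575) = 1780 A

1780 A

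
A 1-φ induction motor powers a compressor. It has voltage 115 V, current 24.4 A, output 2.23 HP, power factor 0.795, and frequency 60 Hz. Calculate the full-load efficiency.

P_out = 2.23 × 746 = 1664 W
P_in = V·I·cosφ = 115 × 24.4 × 0.795 = 2231 W
η = P_out / P_in = 1664 / 2231 = 0.746 = 74.6%

74.6 %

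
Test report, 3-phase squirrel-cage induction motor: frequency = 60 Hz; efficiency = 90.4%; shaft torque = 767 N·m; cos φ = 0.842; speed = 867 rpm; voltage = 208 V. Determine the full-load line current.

ω = 2π×867/60 = 90.79 rad/s; P_out = τω = 767 × 90.79 = 69636 W
P_in = P_out / η = 69636 / 0.904 = 77031 W
I_L = P_in / (√3·V_L·cosφ) = 77031 / (1.732 × 208 × 0.842) = 254 A

254 A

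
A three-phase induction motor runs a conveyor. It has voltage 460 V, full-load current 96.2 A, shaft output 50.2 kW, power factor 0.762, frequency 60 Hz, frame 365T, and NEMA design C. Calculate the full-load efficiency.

P_out = 50.2 kW = 50200 W
P_in = √3·V_L·I_L·cosφ = 1.732 × 460 × 96.2 × 0.762 = 58403 W
η = P_out / P_in = 50200 / 58403 = 0.860 = 86.0%

86.0 %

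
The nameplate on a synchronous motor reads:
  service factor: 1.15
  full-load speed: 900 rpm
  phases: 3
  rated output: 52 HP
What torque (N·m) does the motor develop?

P_out = 52 × 746 = 38792 W
ω = 2π × 900/60 = 94.25 rad/s
τ = P_out/ω = 38792/94.25 = 412 N·m

412 N·m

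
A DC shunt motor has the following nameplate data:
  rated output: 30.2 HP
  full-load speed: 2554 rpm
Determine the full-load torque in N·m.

P_out = 30.2 × 746 = 22529 W
ω = 2π × 2554/60 = 267.5 rad/s
τ = P_out/ω = 22529/267.5 = 84.2 N·m

84.2 N·m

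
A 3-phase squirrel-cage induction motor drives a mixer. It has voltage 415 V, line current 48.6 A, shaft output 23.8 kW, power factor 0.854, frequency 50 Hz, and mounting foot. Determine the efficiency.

79.8 %

P_out = 23.8 kW = 23800 W
P_in = √3·V_L·I_L·cosφ = 1.732 × 415 × 48.6 × 0.854 = 29833 W
η = P_out / P_in = 23800 / 29833 = 0.798 = 79.8%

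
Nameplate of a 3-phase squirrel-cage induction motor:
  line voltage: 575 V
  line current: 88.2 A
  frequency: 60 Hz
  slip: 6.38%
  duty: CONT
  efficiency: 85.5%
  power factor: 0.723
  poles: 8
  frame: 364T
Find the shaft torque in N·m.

P_in = √3·V·I·cosφ = 1.732 × 575 × 88.2 × 0.723 = 63507 W
P_out = η·P_in = 0.855 × 63507 = 54298 W
n_s = 120×60/8 = 900 rpm; n = 900×(1−0.0638) = 843 rpm
ω = 2π×843/60 = 88.28 rad/s
τ = P_out/ω = 54298/88.28 = 615 N·m

615 N·m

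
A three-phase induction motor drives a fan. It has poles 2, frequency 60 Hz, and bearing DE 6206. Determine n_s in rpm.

3600 rpm

n_s = 120f/p = 120×60/2 = 3600 rpm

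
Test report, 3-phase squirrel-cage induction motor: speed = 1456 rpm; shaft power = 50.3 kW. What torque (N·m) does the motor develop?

330 N·m

ω = 2π × 1456/60 = 152.5 rad/s
τ = P/ω = 50300/152.5 = 330 N·m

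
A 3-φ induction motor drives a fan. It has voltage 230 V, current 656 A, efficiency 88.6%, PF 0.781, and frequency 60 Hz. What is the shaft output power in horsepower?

P_in = √3·V·I·cosφ = 1.732 × 230 × 656 × 0.781 = 204094 W
P_out = η·P_in = 0.886 × 204094 = 180827 W
= 180827/746 = 242 HP

242 HP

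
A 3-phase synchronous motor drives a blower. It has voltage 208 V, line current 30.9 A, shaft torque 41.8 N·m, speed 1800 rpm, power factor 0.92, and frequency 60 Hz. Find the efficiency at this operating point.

ω = 2π × 1800/60 = 188.5 rad/s; P_out = τω = 41.8 × 188.5 = 7879 W
P_in = √3·V_L·I_L·cosφ = 1.732 × 208 × 30.9 × 0.92 = 10241 W
η = P_out / P_in = 7879 / 10241 = 0.769 = 76.9%

76.9 %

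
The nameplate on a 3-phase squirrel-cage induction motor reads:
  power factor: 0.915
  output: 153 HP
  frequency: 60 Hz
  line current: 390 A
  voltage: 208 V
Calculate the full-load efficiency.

P_out = 153 × 746 = 114138 W
P_in = √3·V_L·I_L·cosφ = 1.732 × 208 × 390 × 0.915 = 128557 W
η = P_out / P_in = 114138 / 128557 = 0.888 = 88.8%

88.8 %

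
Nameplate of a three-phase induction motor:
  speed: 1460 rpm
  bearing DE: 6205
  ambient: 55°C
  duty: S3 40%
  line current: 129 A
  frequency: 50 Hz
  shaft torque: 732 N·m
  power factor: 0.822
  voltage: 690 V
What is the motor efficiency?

ω = 2π × 1460/60 = 152.9 rad/s; P_out = τω = 732 × 152.9 = 111923 W
P_in = √3·V_L·I_L·cosφ = 1.732 × 690 × 129 × 0.822 = 126724 W
η = P_out / P_in = 111923 / 126724 = 0.883 = 88.3%

88.3 %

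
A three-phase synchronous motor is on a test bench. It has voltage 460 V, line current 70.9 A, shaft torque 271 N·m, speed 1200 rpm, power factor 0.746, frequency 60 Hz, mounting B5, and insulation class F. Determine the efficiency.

ω = 2π × 1200/60 = 125.7 rad/s; P_out = τω = 271 × 125.7 = 34065 W
P_in = √3·V_L·I_L·cosφ = 1.732 × 460 × 70.9 × 0.746 = 42140 W
η = P_out / P_in = 34065 / 42140 = 0.808 = 80.8%

80.8 %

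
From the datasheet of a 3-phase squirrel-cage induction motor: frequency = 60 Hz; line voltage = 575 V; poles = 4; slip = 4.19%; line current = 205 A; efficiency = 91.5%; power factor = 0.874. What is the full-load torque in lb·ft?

667 lb·ft

P_in = √3·V·I·cosφ = 1.732 × 575 × 205 × 0.874 = 178435 W
P_out = η·P_in = 0.915 × 178435 = 163268 W
n_s = 120×60/4 = 1800 rpm; n = 1800×(1−0.0419) = 1725 rpm
ω = 2π×1725/60 = 180.6 rad/s
τ = P_out/ω = 163268/180.6 = 904 N·m
In lb·ft: 904/1.356 = 667 lb·ft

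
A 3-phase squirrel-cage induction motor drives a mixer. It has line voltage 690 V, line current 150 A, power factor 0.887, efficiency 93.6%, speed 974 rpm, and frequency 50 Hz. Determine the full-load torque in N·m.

1460 N·m

P_in = √3·V·I·cosφ = 1.732 × 690 × 150 × 0.887 = 159005 W
P_out = η·P_in = 0.936 × 159005 = 148829 W
n = 974 rpm
ω = 2π×974/60 = 102 rad/s
τ = P_out/ω = 148829/102 = 1460 N·m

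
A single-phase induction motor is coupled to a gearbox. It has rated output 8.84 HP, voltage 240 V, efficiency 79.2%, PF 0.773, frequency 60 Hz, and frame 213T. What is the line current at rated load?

P_out = 8.84 × 746 = 6595 W
P_in = P_out / η = 6595 / 0.792 = 8327 W
I = P_in / (V·cosφ) = 8327 / (240 × 0.773) = 44.9 A

44.9 A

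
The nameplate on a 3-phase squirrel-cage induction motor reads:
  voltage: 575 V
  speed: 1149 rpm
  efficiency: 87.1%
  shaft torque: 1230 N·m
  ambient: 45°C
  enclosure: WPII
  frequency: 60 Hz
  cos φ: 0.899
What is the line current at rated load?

190 A

ω = 2π×1149/60 = 120.3 rad/s; P_out = τω = 1230 × 120.3 = 147969 W
P_in = P_out / η = 147969 / 0.871 = 169884 W
I_L = P_in / (√3·V_L·cosφ) = 169884 / (1.732 × 575 × 0.899) = 190 A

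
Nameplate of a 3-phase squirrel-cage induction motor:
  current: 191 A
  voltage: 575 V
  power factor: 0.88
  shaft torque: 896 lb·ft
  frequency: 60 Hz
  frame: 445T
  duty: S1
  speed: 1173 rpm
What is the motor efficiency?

τ = 896 lb·ft × 1.356 = 1215 N·m
ω = 2π × 1173/60 = 122.8 rad/s; P_out = τω = 1215 × 122.8 = 149202 W
P_in = √3·V_L·I_L·cosφ = 1.732 × 575 × 191 × 0.88 = 167391 W
η = P_out / P_in = 149202 / 167391 = 0.891 = 89.1%

89.1 %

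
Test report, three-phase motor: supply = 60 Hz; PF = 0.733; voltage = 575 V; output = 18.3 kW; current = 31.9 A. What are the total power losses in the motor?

P_in = √3·V·I·cosφ = 1.732×575×31.9×0.733 = 23287 W
P_out = 18300 W
Losses = P_in − P_out = 23287 − 18300 = 4987 W

4.99 kW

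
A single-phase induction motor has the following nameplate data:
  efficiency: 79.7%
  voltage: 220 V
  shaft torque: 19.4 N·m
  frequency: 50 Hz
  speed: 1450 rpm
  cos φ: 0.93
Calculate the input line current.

ω = 2π×1450/60 = 151.8 rad/s; P_out = τω = 19.4 × 151.8 = 2945 W
P_in = P_out / η = 2945 / 0.797 = 3695 W
I = P_in / (V·cosφ) = 3695 / (220 × 0.93) = 18.1 A

18.1 A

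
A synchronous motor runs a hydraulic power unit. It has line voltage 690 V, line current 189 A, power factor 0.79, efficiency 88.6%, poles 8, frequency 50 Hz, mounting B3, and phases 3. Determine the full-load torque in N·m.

2010 N·m

P_in = √3·V·I·cosφ = 1.732 × 690 × 189 × 0.79 = 178437 W
P_out = η·P_in = 0.886 × 178437 = 158095 W
n = n_s = 120×50/8 = 750 rpm (synchronous)
ω = 2π×750/60 = 78.54 rad/s
τ = P_out/ω = 158095/78.54 = 2010 N·m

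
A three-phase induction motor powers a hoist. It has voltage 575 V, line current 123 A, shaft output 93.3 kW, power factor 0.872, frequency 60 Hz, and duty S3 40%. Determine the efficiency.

P_out = 93.3 kW = 93300 W
P_in = √3·V_L·I_L·cosφ = 1.732 × 575 × 123 × 0.872 = 106816 W
η = P_out / P_in = 93300 / 106816 = 0.873 = 87.3%

87.3 %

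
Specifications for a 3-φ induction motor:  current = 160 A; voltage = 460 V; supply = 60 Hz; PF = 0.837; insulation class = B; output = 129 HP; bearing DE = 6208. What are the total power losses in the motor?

10.5 kW

P_in = √3·V·I·cosφ = 1.732×460×160×0.837 = 106697 W
P_out = 129×746 = 96234 W
Losses = P_in − P_out = 106697 − 96234 = 10463 W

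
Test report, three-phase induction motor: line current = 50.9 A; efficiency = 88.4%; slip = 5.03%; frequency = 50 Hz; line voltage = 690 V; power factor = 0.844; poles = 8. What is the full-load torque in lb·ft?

P_in = √3·V·I·cosφ = 1.732 × 690 × 50.9 × 0.844 = 51340 W
P_out = η·P_in = 0.884 × 51340 = 45385 W
n_s = 120×50/8 = 750 rpm; n = 750×(1−0.0503) = 712 rpm
ω = 2π×712/60 = 74.56 rad/s
τ = P_out/ω = 45385/74.56 = 608.7 N·m
In lb·ft: 608.7/1.356 = 449 lb·ft

449 lb·ft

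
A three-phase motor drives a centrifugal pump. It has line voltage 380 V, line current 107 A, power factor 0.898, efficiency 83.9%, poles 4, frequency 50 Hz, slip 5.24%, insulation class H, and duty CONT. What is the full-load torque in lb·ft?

263 lb·ft

P_in = √3·V·I·cosφ = 1.732 × 380 × 107 × 0.898 = 63240 W
P_out = η·P_in = 0.839 × 63240 = 53058 W
n_s = 120×50/4 = 1500 rpm; n = 1500×(1−0.0524) = 1421 rpm
ω = 2π×1421/60 = 148.8 rad/s
τ = P_out/ω = 53058/148.8 = 356.6 N·m
In lb·ft: 356.6/1.356 = 263 lb·ft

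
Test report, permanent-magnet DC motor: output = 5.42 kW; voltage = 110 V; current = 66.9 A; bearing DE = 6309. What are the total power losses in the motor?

1940 W

P_in = V·I = 110×66.9 = 7359 W
P_out = 5420 W
Losses = P_in − P_out = 7359 − 5420 = 1939 W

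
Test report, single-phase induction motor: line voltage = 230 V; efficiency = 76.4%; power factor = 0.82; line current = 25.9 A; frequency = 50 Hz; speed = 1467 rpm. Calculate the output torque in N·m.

P_in = V·I·cosφ = 230 × 25.9 × 0.82 = 4885 W
P_out = η·P_in = 0.764 × 4885 = 3732 W
n = 1467 rpm
ω = 2π×1467/60 = 153.6 rad/s
τ = P_out/ω = 3732/153.6 = 24.3 N·m

24.3 N·m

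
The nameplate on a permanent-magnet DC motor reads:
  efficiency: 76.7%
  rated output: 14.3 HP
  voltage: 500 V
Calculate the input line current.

P_out = 14.3 × 746 = 10668 W
P_in = P_out / η = 10668 / 0.767 = 13909 W
I = P_in / V = 13909 / 500 = 27.8 A

27.8 A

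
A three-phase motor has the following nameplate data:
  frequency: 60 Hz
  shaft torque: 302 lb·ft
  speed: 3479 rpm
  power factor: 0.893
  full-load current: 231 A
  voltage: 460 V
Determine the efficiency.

90.8 %

τ = 302 lb·ft × 1.356 = 409.5 N·m
ω = 2π × 3479/60 = 364.3 rad/s; P_out = τω = 409.5 × 364.3 = 149181 W
P_in = √3·V_L·I_L·cosφ = 1.732 × 460 × 231 × 0.893 = 164350 W
η = P_out / P_in = 149181 / 164350 = 0.908 = 90.8%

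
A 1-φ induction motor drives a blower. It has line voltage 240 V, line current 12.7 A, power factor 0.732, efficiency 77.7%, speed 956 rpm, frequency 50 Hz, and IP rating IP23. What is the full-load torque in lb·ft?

12.8 lb·ft

P_in = V·I·cosφ = 240 × 12.7 × 0.732 = 2231 W
P_out = η·P_in = 0.777 × 2231 = 1733 W
n = 956 rpm
ω = 2π×956/60 = 100.1 rad/s
τ = P_out/ω = 1733/100.1 = 17.31 N·m
In lb·ft: 17.31/1.356 = 12.8 lb·ft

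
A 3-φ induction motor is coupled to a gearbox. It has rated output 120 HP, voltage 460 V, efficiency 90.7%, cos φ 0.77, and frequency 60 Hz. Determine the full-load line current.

161 A

P_out = 120 × 746 = 89520 W
P_in = P_out / η = 89520 / 0.907 = 98699 W
I_L = P_in / (√3·V_L·cosφ) = 98699 / (1.732 × 460 × 0.77) = 161 A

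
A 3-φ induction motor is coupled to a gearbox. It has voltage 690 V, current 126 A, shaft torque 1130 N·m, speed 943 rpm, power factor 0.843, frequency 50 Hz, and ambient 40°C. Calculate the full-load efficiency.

87.9 %

ω = 2π × 943/60 = 98.75 rad/s; P_out = τω = 1130 × 98.75 = 111588 W
P_in = √3·V_L·I_L·cosφ = 1.732 × 690 × 126 × 0.843 = 126939 W
η = P_out / P_in = 111588 / 126939 = 0.879 = 87.9%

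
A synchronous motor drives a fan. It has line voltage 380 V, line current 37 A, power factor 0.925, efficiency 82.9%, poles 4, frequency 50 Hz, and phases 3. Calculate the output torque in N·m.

P_in = √3·V·I·cosφ = 1.732 × 380 × 37 × 0.925 = 22526 W
P_out = η·P_in = 0.829 × 22526 = 18674 W
n = n_s = 120×50/4 = 1500 rpm (synchronous)
ω = 2π×1500/60 = 157.1 rad/s
τ = P_out/ω = 18674/157.1 = 119 N·m

119 N·m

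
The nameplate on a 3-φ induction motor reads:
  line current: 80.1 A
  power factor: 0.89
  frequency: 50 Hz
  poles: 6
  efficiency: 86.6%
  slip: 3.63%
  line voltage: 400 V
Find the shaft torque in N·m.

424 N·m

P_in = √3·V·I·cosφ = 1.732 × 400 × 80.1 × 0.89 = 49389 W
P_out = η·P_in = 0.866 × 49389 = 42771 W
n_s = 120×50/6 = 1000 rpm; n = 1000×(1−0.0363) = 964 rpm
ω = 2π×964/60 = 100.9 rad/s
τ = P_out/ω = 42771/100.9 = 424 N·m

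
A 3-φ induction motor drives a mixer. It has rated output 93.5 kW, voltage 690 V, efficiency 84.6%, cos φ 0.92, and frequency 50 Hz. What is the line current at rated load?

101 A

P_out = 93.5 kW = 93500 W
P_in = P_out / η = 93500 / 0.846 = 110520 W
I_L = P_in / (√3·V_L·cosφ) = 110520 / (1.732 × 690 × 0.92) = 101 A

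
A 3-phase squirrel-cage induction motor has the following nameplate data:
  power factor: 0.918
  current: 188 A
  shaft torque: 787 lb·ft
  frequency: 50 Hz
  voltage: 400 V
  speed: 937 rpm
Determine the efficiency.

τ = 787 lb·ft × 1.356 = 1067 N·m
ω = 2π × 937/60 = 98.12 rad/s; P_out = τω = 1067 × 98.12 = 104694 W
P_in = √3·V_L·I_L·cosφ = 1.732 × 400 × 188 × 0.918 = 119566 W
η = P_out / P_in = 104694 / 119566 = 0.876 = 87.6%

87.6 %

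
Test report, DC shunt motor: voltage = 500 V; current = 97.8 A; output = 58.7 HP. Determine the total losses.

P_in = V·I = 500×97.8 = 48900 W
P_out = 58.7×746 = 43790 W
Losses = P_in − P_out = 48900 − 43790 = 5110 W

5110 W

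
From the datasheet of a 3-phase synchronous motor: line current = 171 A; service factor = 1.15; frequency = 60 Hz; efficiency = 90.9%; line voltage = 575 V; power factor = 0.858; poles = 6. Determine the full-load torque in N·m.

P_in = √3·V·I·cosφ = 1.732 × 575 × 171 × 0.858 = 146116 W
P_out = η·P_in = 0.909 × 146116 = 132819 W
n = n_s = 120×60/6 = 1200 rpm (synchronous)
ω = 2π×1200/60 = 125.7 rad/s
τ = P_out/ω = 132819/125.7 = 1060 N·m

1060 N·m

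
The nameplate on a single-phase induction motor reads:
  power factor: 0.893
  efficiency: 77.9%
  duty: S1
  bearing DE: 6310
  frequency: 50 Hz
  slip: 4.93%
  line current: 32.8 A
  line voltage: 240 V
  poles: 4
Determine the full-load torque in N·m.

36.7 N·m

P_in = V·I·cosφ = 240 × 32.8 × 0.893 = 7030 W
P_out = η·P_in = 0.779 × 7030 = 5476 W
n_s = 120×50/4 = 1500 rpm; n = 1500×(1−0.0493) = 1426 rpm
ω = 2π×1426/60 = 149.3 rad/s
τ = P_out/ω = 5476/149.3 = 36.7 N·m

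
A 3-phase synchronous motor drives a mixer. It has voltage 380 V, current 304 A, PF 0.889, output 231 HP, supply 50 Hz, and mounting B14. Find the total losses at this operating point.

5550 W

P_in = √3·V·I·cosφ = 1.732×380×304×0.889 = 177872 W
P_out = 231×746 = 172326 W
Losses = P_in − P_out = 177872 − 172326 = 5546 W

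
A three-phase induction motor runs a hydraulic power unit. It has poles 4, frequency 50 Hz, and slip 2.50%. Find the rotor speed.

1462 rpm

n_s = 120f/p = 120×50/4 = 1500 rpm
n = n_s(1 − s) = 1500 × (1 − 0.025) = 1462 rpm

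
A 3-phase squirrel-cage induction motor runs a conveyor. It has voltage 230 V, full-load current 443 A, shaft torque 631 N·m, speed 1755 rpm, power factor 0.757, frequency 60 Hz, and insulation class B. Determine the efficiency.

ω = 2π × 1755/60 = 183.8 rad/s; P_out = τω = 631 × 183.8 = 115978 W
P_in = √3·V_L·I_L·cosφ = 1.732 × 230 × 443 × 0.757 = 133590 W
η = P_out / P_in = 115978 / 133590 = 0.868 = 86.8%

86.8 %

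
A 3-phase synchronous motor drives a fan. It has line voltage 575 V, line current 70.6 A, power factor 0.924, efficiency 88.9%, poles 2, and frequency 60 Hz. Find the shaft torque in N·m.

P_in = √3·V·I·cosφ = 1.732 × 575 × 70.6 × 0.924 = 64967 W
P_out = η·P_in = 0.889 × 64967 = 57756 W
n = n_s = 120×60/2 = 3600 rpm (synchronous)
ω = 2π×3600/60 = 377 rad/s
τ = P_out/ω = 57756/377 = 153 N·m

153 N·m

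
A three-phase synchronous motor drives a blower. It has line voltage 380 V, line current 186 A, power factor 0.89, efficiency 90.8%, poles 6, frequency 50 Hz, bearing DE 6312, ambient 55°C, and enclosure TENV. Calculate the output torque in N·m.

P_in = √3·V·I·cosφ = 1.732 × 380 × 186 × 0.89 = 108952 W
P_out = η·P_in = 0.908 × 108952 = 98928 W
n = n_s = 120×50/6 = 1000 rpm (synchronous)
ω = 2π×1000/60 = 104.7 rad/s
τ = P_out/ω = 98928/104.7 = 945 N·m

945 N·m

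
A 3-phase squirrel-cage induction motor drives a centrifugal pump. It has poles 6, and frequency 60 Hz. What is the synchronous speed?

1200 rpm

n_s = 120f/p = 120×60/6 = 1200 rpm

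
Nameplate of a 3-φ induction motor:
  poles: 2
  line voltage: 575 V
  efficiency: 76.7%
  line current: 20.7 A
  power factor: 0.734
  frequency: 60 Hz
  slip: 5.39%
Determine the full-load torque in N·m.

P_in = √3·V·I·cosφ = 1.732 × 575 × 20.7 × 0.734 = 15132 W
P_out = η·P_in = 0.767 × 15132 = 11606 W
n_s = 120×60/2 = 3600 rpm; n = 3600×(1−0.0539) = 3406 rpm
ω = 2π×3406/60 = 356.7 rad/s
τ = P_out/ω = 11606/356.7 = 32.5 N·m

32.5 N·m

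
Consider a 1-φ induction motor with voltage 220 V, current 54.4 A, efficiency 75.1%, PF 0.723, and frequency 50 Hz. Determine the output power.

P_in = V·I·cosφ = 220 × 54.4 × 0.723 = 8653 W
P_out = η·P_in = 0.751 × 8653 = 6498 W

6.5 kW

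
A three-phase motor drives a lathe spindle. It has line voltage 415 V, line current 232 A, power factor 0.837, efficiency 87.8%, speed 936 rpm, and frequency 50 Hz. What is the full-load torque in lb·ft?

922 lb·ft

P_in = √3·V·I·cosφ = 1.732 × 415 × 232 × 0.837 = 139576 W
P_out = η·P_in = 0.878 × 139576 = 122548 W
n = 936 rpm
ω = 2π×936/60 = 98.02 rad/s
τ = P_out/ω = 122548/98.02 = 1250 N·m
In lb·ft: 1250/1.356 = 922 lb·ft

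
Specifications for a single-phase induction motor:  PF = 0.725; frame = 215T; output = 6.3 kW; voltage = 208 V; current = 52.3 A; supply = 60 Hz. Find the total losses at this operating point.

1.59 kW

P_in = V·I·cosφ = 208×52.3×0.725 = 7887 W
P_out = 6300 W
Losses = P_in − P_out = 7887 − 6300 = 1587 W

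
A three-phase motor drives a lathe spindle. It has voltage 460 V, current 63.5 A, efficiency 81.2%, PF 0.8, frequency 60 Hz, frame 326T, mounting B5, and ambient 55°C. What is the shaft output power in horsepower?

P_in = √3·V·I·cosφ = 1.732 × 460 × 63.5 × 0.8 = 40473 W
P_out = η·P_in = 0.812 × 40473 = 32864 W
= 32864/746 = 44.1 HP

44.1 HP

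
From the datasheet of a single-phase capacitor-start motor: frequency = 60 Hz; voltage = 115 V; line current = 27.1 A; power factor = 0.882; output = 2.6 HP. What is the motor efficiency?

P_out = 2.6 × 746 = 1940 W
P_in = V·I·cosφ = 115 × 27.1 × 0.882 = 2749 W
η = P_out / P_in = 1940 / 2749 = 0.706 = 70.6%

70.6 %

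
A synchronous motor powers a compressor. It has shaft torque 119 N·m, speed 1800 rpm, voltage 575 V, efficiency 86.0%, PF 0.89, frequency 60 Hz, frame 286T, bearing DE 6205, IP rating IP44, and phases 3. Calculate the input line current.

ω = 2π×1800/60 = 188.5 rad/s; P_out = τω = 119 × 188.5 = 22432 W
P_in = P_out / η = 22432 / 0.860 = 26084 W
I_L = P_in / (√3·V_L·cosφ) = 26084 / (1.732 × 575 × 0.89) = 29.4 A

29.4 A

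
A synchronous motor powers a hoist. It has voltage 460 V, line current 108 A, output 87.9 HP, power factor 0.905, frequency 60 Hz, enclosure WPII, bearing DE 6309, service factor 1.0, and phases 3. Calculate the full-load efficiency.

P_out = 87.9 × 746 = 65573 W
P_in = √3·V_L·I_L·cosφ = 1.732 × 460 × 108 × 0.905 = 77871 W
η = P_out / P_in = 65573 / 77871 = 0.842 = 84.2%

84.2 %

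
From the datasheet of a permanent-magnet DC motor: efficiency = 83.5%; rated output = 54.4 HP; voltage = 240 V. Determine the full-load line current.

P_out = 54.4 × 746 = 40582 W
P_in = P_out / η = 40582 / 0.835 = 48601 W
I = P_in / V = 48601 / 240 = 203 A

203 A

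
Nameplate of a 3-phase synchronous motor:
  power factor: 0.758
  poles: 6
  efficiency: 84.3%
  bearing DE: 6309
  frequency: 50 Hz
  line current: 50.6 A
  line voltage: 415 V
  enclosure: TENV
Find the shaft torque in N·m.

P_in = √3·V·I·cosφ = 1.732 × 415 × 50.6 × 0.758 = 27569 W
P_out = η·P_in = 0.843 × 27569 = 23241 W
n = n_s = 120×50/6 = 1000 rpm (synchronous)
ω = 2π×1000/60 = 104.7 rad/s
τ = P_out/ω = 23241/104.7 = 222 N·m

222 N·m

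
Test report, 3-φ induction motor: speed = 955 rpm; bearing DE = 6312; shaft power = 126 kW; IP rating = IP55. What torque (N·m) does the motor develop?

1260 N·m

ω = 2π × 955/60 = 100 rad/s
τ = P/ω = 126000/100 = 1260 N·m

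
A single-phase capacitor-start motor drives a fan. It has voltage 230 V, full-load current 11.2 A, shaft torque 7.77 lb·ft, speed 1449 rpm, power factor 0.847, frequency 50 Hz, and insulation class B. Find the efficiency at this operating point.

τ = 7.77 lb·ft × 1.356 = 10.54 N·m
ω = 2π × 1449/60 = 151.7 rad/s; P_out = τω = 10.54 × 151.7 = 1599 W
P_in = V·I·cosφ = 230 × 11.2 × 0.847 = 2182 W
η = P_out / P_in = 1599 / 2182 = 0.733 = 73.3%

73.3 %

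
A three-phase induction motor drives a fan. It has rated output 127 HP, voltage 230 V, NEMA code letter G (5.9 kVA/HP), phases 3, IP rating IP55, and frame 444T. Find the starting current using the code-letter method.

S_LR = 5.9 × 127 = 749.3 kVA
I_LR = S_LR/(√3·V_L) = 749300/(1.732×230) = 1880 A

1880 A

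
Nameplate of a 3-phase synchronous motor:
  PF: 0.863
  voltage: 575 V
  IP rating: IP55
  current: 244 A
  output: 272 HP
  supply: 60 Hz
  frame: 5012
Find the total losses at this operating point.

P_in = √3·V·I·cosφ = 1.732×575×244×0.863 = 209709 W
P_out = 272×746 = 202912 W
Losses = P_in − P_out = 209709 − 202912 = 6797 W

6800 W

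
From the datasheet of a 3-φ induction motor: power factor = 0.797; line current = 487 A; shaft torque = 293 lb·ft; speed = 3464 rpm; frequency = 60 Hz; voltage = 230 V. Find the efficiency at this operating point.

93.2 %

τ = 293 lb·ft × 1.356 = 397.3 N·m
ω = 2π × 3464/60 = 362.7 rad/s; P_out = τω = 397.3 × 362.7 = 144101 W
P_in = √3·V_L·I_L·cosφ = 1.732 × 230 × 487 × 0.797 = 154619 W
η = P_out / P_in = 144101 / 154619 = 0.932 = 93.2%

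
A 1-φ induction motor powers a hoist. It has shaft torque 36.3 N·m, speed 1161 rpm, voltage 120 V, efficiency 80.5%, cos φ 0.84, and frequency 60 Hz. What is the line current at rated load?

ω = 2π×1161/60 = 121.6 rad/s; P_out = τω = 36.3 × 121.6 = 4414 W
P_in = P_out / η = 4414 / 0.805 = 5483 W
I = P_in / (V·cosφ) = 5483 / (120 × 0.84) = 54.4 A

54.4 A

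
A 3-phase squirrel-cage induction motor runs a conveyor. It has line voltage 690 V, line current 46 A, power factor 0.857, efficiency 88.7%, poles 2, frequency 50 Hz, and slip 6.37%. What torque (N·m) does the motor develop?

142 N·m

P_in = √3·V·I·cosφ = 1.732 × 690 × 46 × 0.857 = 47112 W
P_out = η·P_in = 0.887 × 47112 = 41788 W
n_s = 120×50/2 = 3000 rpm; n = 3000×(1−0.0637) = 2809 rpm
ω = 2π×2809/60 = 294.2 rad/s
τ = P_out/ω = 41788/294.2 = 142 N·m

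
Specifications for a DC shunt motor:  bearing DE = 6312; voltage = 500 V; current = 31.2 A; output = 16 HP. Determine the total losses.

P_in = V·I = 500×31.2 = 15600 W
P_out = 16×746 = 11936 W
Losses = P_in − P_out = 15600 − 11936 = 3664 W

3660 W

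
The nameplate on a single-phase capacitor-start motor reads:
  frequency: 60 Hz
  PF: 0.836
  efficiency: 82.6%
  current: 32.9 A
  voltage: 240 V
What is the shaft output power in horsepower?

7.31 HP

P_in = V·I·cosφ = 240 × 32.9 × 0.836 = 6601 W
P_out = η·P_in = 0.826 × 6601 = 5452 W
= 5452/746 = 7.31 HP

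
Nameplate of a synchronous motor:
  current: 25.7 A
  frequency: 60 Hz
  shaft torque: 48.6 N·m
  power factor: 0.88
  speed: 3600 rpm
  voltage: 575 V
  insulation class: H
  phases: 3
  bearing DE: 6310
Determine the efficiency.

ω = 2π × 3600/60 = 377 rad/s; P_out = τω = 48.6 × 377 = 18322 W
P_in = √3·V_L·I_L·cosφ = 1.732 × 575 × 25.7 × 0.88 = 22523 W
η = P_out / P_in = 18322 / 22523 = 0.813 = 81.3%

81.3 %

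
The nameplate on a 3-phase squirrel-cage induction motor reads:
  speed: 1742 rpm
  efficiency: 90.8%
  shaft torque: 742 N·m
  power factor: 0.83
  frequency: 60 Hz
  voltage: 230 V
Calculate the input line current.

ω = 2π×1742/60 = 182.4 rad/s; P_out = τω = 742 × 182.4 = 135341 W
P_in = P_out / η = 135341 / 0.908 = 149054 W
I_L = P_in / (√3·V_L·cosφ) = 149054 / (1.732 × 230 × 0.83) = 451 A

451 A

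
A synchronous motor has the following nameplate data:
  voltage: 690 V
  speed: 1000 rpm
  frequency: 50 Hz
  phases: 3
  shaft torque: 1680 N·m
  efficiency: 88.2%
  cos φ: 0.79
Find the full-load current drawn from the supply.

211 A

ω = 2π×1000/60 = 104.7 rad/s; P_out = τω = 1680 × 104.7 = 175896 W
P_in = P_out / η = 175896 / 0.882 = 199429 W
I_L = P_in / (√3·V_L·cosφ) = 199429 / (1.732 × 690 × 0.79) = 211 A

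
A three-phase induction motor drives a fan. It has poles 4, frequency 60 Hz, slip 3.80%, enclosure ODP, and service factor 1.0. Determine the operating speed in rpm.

n_s = 120f/p = 120×60/4 = 1800 rpm
n = n_s(1 − s) = 1800 × (1 − 0.038) = 1732 rpm

1732 rpm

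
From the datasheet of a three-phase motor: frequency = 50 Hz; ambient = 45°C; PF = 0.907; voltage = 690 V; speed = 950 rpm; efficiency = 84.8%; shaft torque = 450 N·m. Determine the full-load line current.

ω = 2π×950/60 = 99.48 rad/s; P_out = τω = 450 × 99.48 = 44766 W
P_in = P_out / η = 44766 / 0.848 = 52790 W
I_L = P_in / (√3·V_L·cosφ) = 52790 / (1.732 × 690 × 0.907) = 48.7 A

48.7 A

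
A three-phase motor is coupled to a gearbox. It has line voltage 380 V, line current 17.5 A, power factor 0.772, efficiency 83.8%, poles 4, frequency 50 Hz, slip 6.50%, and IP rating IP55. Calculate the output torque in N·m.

50.7 N·m

P_in = √3·V·I·cosφ = 1.732 × 380 × 17.5 × 0.772 = 8892 W
P_out = η·P_in = 0.838 × 8892 = 7451 W
n_s = 120×50/4 = 1500 rpm; n = 1500×(1−0.065) = 1403 rpm
ω = 2π×1403/60 = 146.9 rad/s
τ = P_out/ω = 7451/146.9 = 50.7 N·m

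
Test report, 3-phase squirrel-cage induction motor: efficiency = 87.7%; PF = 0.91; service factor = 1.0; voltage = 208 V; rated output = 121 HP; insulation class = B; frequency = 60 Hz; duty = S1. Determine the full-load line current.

314 A

P_out = 121 × 746 = 90266 W
P_in = P_out / η = 90266 / 0.877 = 102926 W
I_L = P_in / (√3·V_L·cosφ) = 102926 / (1.732 × 208 × 0.91) = 314 A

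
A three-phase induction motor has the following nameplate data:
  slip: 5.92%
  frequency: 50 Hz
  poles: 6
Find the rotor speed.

941 rpm

n_s = 120f/p = 120×50/6 = 1000 rpm
n = n_s(1 − s) = 1000 × (1 − 0.0592) = 941 rpm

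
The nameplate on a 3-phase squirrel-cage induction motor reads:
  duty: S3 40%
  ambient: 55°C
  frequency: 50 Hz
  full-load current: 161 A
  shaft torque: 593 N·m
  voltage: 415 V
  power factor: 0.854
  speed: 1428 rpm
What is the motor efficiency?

89.7 %

ω = 2π × 1428/60 = 149.5 rad/s; P_out = τω = 593 × 149.5 = 88654 W
P_in = √3·V_L·I_L·cosφ = 1.732 × 415 × 161 × 0.854 = 98828 W
η = P_out / P_in = 88654 / 98828 = 0.897 = 89.7%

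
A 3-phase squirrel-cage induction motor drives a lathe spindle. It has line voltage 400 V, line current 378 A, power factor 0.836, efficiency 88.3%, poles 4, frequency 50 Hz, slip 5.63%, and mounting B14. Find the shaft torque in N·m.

1300 N·m

P_in = √3·V·I·cosφ = 1.732 × 400 × 378 × 0.836 = 218930 W
P_out = η·P_in = 0.883 × 218930 = 193315 W
n_s = 120×50/4 = 1500 rpm; n = 1500×(1−0.0563) = 1416 rpm
ω = 2π×1416/60 = 148.3 rad/s
τ = P_out/ω = 193315/148.3 = 1300 N·m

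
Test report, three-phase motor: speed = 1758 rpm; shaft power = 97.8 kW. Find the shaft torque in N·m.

531 N·m

ω = 2π × 1758/60 = 184.1 rad/s
τ = P/ω = 97800/184.1 = 531 N·m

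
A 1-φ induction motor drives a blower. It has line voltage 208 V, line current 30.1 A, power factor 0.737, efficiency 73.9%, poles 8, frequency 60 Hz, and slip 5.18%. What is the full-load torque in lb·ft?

P_in = V·I·cosφ = 208 × 30.1 × 0.737 = 4614 W
P_out = η·P_in = 0.739 × 4614 = 3410 W
n_s = 120×60/8 = 900 rpm; n = 900×(1−0.0518) = 853 rpm
ω = 2π×853/60 = 89.33 rad/s
τ = P_out/ω = 3410/89.33 = 38.17 N·m
In lb·ft: 38.17/1.356 = 28.1 lb·ft

28.1 lb·ft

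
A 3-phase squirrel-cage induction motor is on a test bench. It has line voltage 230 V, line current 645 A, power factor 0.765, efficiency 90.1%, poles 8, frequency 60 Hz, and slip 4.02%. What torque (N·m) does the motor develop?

1960 N·m

P_in = √3·V·I·cosφ = 1.732 × 230 × 645 × 0.765 = 196561 W
P_out = η·P_in = 0.901 × 196561 = 177101 W
n_s = 120×60/8 = 900 rpm; n = 900×(1−0.0402) = 864 rpm
ω = 2π×864/60 = 90.48 rad/s
τ = P_out/ω = 177101/90.48 = 1960 N·m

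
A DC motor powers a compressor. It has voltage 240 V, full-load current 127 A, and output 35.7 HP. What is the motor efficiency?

P_out = 35.7 × 746 = 26632 W
P_in = V·I = 240 × 127 = 30480 W
η = P_out / P_in = 26632 / 30480 = 0.874 = 87.4%

87.4 %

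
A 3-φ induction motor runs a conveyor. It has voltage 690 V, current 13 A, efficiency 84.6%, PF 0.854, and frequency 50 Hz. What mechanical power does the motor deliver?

11.2 kW

P_in = √3·V·I·cosφ = 1.732 × 690 × 13 × 0.854 = 13268 W
P_out = η·P_in = 0.846 × 13268 = 11225 W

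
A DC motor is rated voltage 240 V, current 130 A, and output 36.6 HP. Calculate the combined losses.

3.9 kW

P_in = V·I = 240×130 = 31200 W
P_out = 36.6×746 = 27304 W
Losses = P_in − P_out = 31200 − 27304 = 3896 W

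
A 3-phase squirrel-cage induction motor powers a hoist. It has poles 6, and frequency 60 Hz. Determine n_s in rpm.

1200 rpm

n_s = 120f/p = 120×60/6 = 1200 rpm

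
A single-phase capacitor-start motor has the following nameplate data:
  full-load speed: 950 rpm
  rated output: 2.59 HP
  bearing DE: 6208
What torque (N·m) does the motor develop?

P_out = 2.59 × 746 = 1932 W
ω = 2π × 950/60 = 99.48 rad/s
τ = P_out/ω = 1932/99.48 = 19.4 N·m

19.4 N·m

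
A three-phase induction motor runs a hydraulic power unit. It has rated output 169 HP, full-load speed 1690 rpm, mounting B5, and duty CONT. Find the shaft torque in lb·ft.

P_out = 169 × 746 = 126074 W
ω = 2π × 1690/60 = 177 rad/s
τ = P_out/ω = 126074/177 = 712.3 N·m
In lb·ft: 712.3/1.356 = 525 lb·ft

525 lb·ft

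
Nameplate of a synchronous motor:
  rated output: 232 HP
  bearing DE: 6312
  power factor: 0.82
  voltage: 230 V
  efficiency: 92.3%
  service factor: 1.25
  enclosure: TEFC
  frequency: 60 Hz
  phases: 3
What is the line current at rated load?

P_out = 232 × 746 = 173072 W
P_in = P_out / η = 173072 / 0.923 = 187510 W
I_L = P_in / (√3·V_L·cosφ) = 187510 / (1.732 × 230 × 0.82) = 574 A

574 A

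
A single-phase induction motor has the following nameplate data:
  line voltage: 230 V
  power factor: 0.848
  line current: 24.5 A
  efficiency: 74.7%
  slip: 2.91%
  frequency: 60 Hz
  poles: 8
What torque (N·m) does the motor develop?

39 N·m

P_in = V·I·cosφ = 230 × 24.5 × 0.848 = 4778 W
P_out = η·P_in = 0.747 × 4778 = 3569 W
n_s = 120×60/8 = 900 rpm; n = 900×(1−0.0291) = 874 rpm
ω = 2π×874/60 = 91.53 rad/s
τ = P_out/ω = 3569/91.53 = 39 N·m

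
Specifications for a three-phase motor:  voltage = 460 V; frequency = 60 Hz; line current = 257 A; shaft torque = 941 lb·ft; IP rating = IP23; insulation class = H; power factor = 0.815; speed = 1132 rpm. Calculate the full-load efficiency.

τ = 941 lb·ft × 1.356 = 1276 N·m
ω = 2π × 1132/60 = 118.5 rad/s; P_out = τω = 1276 × 118.5 = 151206 W
P_in = √3·V_L·I_L·cosφ = 1.732 × 460 × 257 × 0.815 = 166877 W
η = P_out / P_in = 151206 / 166877 = 0.906 = 90.6%

90.6 %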